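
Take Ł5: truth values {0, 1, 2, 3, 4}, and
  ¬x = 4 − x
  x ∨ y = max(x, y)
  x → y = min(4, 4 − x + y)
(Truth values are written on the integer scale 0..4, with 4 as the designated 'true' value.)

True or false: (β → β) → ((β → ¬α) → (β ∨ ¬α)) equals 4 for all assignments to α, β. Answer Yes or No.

No

Counterexample: take α = 1, β = 0.
β → β = 0 → 0 = 4
¬α = ¬1 = 3
β → ¬α = 0 → 3 = 4
¬α = ¬1 = 3
β ∨ ¬α = 0 ∨ 3 = 3
(β → ¬α) → (β ∨ ¬α) = 4 → 3 = 3
(β → β) → ((β → ¬α) → (β ∨ ¬α)) = 4 → 3 = 3
This gives 3 ≠ 4.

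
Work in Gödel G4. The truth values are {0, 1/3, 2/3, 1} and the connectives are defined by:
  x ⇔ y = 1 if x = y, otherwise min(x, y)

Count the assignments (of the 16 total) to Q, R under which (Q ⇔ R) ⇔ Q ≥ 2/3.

9

Q = 0, R = 0 ↦ 0  <
Q = 0, R = 1/3 ↦ 1  ≥
Q = 0, R = 2/3 ↦ 1  ≥
Q = 0, R = 1 ↦ 1  ≥
Q = 1/3, R = 0 ↦ 0  <
Q = 1/3, R = 1/3 ↦ 1/3  <
Q = 1/3, R = 2/3 ↦ 1  ≥
Q = 1/3, R = 1 ↦ 1  ≥
Q = 2/3, R = 0 ↦ 0  <
Q = 2/3, R = 1/3 ↦ 1/3  <
Q = 2/3, R = 2/3 ↦ 2/3  ≥
Q = 2/3, R = 1 ↦ 1  ≥
Q = 1, R = 0 ↦ 0  <
Q = 1, R = 1/3 ↦ 1/3  <
Q = 1, R = 2/3 ↦ 2/3  ≥
Q = 1, R = 1 ↦ 1  ≥
So 9 of the 16 assignments meet the threshold.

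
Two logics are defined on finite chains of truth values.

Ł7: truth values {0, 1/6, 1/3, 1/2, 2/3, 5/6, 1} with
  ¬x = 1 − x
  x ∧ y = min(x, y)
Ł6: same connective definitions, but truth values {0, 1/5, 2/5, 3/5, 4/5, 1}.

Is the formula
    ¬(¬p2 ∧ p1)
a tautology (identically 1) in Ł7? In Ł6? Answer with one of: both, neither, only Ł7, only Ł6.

In Ł7: at p1 = 1/6, p2 = 0 the value is 5/6 — not a tautology.
In Ł6: at p1 = 1/5, p2 = 0 the value is 4/5 — not a tautology.

neither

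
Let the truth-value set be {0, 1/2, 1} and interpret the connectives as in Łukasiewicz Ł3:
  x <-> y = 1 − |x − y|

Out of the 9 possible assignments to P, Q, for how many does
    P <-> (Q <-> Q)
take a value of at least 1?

P = 0, Q = 0 ↦ 0  <
P = 0, Q = 1/2 ↦ 0  <
P = 0, Q = 1 ↦ 0  <
P = 1/2, Q = 0 ↦ 1/2  <
P = 1/2, Q = 1/2 ↦ 1/2  <
P = 1/2, Q = 1 ↦ 1/2  <
P = 1, Q = 0 ↦ 1  ≥
P = 1, Q = 1/2 ↦ 1  ≥
P = 1, Q = 1 ↦ 1  ≥
So 3 of the 9 assignments meet the threshold.

3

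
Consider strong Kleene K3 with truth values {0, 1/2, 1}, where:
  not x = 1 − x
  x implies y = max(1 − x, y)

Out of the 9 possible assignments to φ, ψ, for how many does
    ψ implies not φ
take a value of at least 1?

φ = 0, ψ = 0 ↦ 1  ≥
φ = 0, ψ = 1/2 ↦ 1  ≥
φ = 0, ψ = 1 ↦ 1  ≥
φ = 1/2, ψ = 0 ↦ 1  ≥
φ = 1/2, ψ = 1/2 ↦ 1/2  <
φ = 1/2, ψ = 1 ↦ 1/2  <
φ = 1, ψ = 0 ↦ 1  ≥
φ = 1, ψ = 1/2 ↦ 1/2  <
φ = 1, ψ = 1 ↦ 0  <
So 5 of the 9 assignments meet the threshold.

5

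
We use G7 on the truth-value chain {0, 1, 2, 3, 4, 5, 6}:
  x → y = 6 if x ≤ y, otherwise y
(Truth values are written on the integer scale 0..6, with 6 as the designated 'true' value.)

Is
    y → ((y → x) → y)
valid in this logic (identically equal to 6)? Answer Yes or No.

Yes

At x = 4, y = 1, for instance:
y → x = 1 → 4 = 6
(y → x) → y = 6 → 1 = 1
y → ((y → x) → y) = 1 → 1 = 6
and checking the remaining 48 assignments likewise gives ≥ 6 in every case.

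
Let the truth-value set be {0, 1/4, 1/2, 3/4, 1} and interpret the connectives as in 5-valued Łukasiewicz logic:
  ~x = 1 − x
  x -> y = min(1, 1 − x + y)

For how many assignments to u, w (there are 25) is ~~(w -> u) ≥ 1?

15

value 1: 15 assignments (counts)
value 3/4: 4 assignments
value 1/2: 3 assignments
value 1/4: 2 assignments
value 0: 1 assignment
So 15 of the 25 assignments meet the threshold.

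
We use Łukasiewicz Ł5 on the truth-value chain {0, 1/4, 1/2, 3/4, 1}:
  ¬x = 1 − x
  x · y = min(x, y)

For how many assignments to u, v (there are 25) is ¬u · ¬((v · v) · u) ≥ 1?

5

value 1: 5 assignments (counts)
value 3/4: 5 assignments
value 1/2: 5 assignments
value 1/4: 5 assignments
value 0: 5 assignments
So 5 of the 25 assignments meet the threshold.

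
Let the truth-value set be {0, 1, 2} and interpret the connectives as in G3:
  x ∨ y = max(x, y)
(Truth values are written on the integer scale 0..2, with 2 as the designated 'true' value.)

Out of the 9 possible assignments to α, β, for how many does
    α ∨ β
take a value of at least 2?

5

α = 0, β = 0 ↦ 0  <
α = 0, β = 1 ↦ 1  <
α = 0, β = 2 ↦ 2  ≥
α = 1, β = 0 ↦ 1  <
α = 1, β = 1 ↦ 1  <
α = 1, β = 2 ↦ 2  ≥
α = 2, β = 0 ↦ 2  ≥
α = 2, β = 1 ↦ 2  ≥
α = 2, β = 2 ↦ 2  ≥
So 5 of the 9 assignments meet the threshold.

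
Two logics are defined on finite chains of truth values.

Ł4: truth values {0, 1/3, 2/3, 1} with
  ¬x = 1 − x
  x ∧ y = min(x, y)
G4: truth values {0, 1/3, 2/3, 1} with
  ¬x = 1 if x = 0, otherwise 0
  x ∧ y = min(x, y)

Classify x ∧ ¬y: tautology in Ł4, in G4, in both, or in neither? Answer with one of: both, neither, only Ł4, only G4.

neither

In Ł4: at x = 0, y = 0 the value is 0 — not a tautology.
In G4: at x = 0, y = 0 the value is 0 — not a tautology.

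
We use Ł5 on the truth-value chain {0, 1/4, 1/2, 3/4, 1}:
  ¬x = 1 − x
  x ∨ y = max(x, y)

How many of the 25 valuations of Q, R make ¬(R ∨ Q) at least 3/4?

value 1: 1 assignment (counts)
value 3/4: 3 assignments (counts)
value 1/2: 5 assignments
value 1/4: 7 assignments
value 0: 9 assignments
So 4 of the 25 assignments meet the threshold.

4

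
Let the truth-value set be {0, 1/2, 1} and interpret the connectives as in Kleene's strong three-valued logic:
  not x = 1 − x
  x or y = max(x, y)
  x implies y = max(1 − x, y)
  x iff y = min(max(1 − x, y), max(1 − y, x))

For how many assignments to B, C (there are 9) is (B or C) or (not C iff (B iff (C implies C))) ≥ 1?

B = 0, C = 0 ↦ 0  <
B = 0, C = 1/2 ↦ 1/2  <
B = 0, C = 1 ↦ 1  ≥
B = 1/2, C = 0 ↦ 1/2  <
B = 1/2, C = 1/2 ↦ 1/2  <
B = 1/2, C = 1 ↦ 1  ≥
B = 1, C = 0 ↦ 1  ≥
B = 1, C = 1/2 ↦ 1  ≥
B = 1, C = 1 ↦ 1  ≥
So 5 of the 9 assignments meet the threshold.

5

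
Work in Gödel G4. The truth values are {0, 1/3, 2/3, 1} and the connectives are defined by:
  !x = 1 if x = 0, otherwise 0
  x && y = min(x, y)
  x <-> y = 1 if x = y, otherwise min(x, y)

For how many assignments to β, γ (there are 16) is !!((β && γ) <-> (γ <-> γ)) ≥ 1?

β = 0, γ = 0 ↦ 0  <
β = 0, γ = 1/3 ↦ 0  <
β = 0, γ = 2/3 ↦ 0  <
β = 0, γ = 1 ↦ 0  <
β = 1/3, γ = 0 ↦ 0  <
β = 1/3, γ = 1/3 ↦ 1  ≥
β = 1/3, γ = 2/3 ↦ 1  ≥
β = 1/3, γ = 1 ↦ 1  ≥
β = 2/3, γ = 0 ↦ 0  <
β = 2/3, γ = 1/3 ↦ 1  ≥
β = 2/3, γ = 2/3 ↦ 1  ≥
β = 2/3, γ = 1 ↦ 1  ≥
β = 1, γ = 0 ↦ 0  <
β = 1, γ = 1/3 ↦ 1  ≥
β = 1, γ = 2/3 ↦ 1  ≥
β = 1, γ = 1 ↦ 1  ≥
So 9 of the 16 assignments meet the threshold.

9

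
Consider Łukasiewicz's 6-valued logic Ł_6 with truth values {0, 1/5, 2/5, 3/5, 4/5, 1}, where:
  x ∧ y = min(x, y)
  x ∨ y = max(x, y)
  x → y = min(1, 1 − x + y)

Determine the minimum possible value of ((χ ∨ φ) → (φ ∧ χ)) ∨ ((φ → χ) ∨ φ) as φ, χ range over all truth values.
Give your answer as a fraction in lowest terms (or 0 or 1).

Take φ = 2/5, χ = 0:
χ ∨ φ = 0 ∨ 2/5 = 2/5
φ ∧ χ = 2/5 ∧ 0 = 0
(χ ∨ φ) → (φ ∧ χ) = 2/5 → 0 = 3/5
φ → χ = 2/5 → 0 = 3/5
(φ → χ) ∨ φ = 3/5 ∨ 2/5 = 3/5
((χ ∨ φ) → (φ ∧ χ)) ∨ ((φ → χ) ∨ φ) = 3/5 ∨ 3/5 = 3/5
No assignment yields a value below 3/5, so this is the minimum.

3/5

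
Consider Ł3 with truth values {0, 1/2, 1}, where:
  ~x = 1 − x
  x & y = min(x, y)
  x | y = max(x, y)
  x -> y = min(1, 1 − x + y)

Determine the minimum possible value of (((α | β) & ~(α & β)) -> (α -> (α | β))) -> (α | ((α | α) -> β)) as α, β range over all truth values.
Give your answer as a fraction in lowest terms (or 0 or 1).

1/2

Take α = 1/2, β = 0:
α | β = 1/2 | 0 = 1/2
α & β = 1/2 & 0 = 0
~(α & β) = ~0 = 1
(α | β) & ~(α & β) = 1/2 & 1 = 1/2
α | β = 1/2 | 0 = 1/2
α -> (α | β) = 1/2 -> 1/2 = 1
((α | β) & ~(α & β)) -> (α -> (α | β)) = 1/2 -> 1 = 1
α | α = 1/2 | 1/2 = 1/2
(α | α) -> β = 1/2 -> 0 = 1/2
α | ((α | α) -> β) = 1/2 | 1/2 = 1/2
(((α | β) & ~(α & β)) -> (α -> (α | β))) -> (α | ((α | α) -> β)) = 1 -> 1/2 = 1/2
No assignment yields a value below 1/2, so this is the minimum.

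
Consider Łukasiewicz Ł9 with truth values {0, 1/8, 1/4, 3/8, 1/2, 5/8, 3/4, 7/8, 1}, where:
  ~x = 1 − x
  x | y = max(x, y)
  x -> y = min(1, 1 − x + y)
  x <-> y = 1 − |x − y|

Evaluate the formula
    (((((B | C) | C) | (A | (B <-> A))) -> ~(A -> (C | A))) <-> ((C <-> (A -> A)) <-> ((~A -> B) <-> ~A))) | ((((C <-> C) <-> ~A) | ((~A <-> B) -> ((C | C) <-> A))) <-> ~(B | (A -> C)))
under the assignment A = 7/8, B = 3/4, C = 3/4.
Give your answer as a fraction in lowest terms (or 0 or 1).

B | C = 3/4 | 3/4 = 3/4
(B | C) | C = 3/4 | 3/4 = 3/4
B <-> A = 3/4 <-> 7/8 = 7/8
A | (B <-> A) = 7/8 | 7/8 = 7/8
((B | C) | C) | (A | (B <-> A)) = 3/4 | 7/8 = 7/8
C | A = 3/4 | 7/8 = 7/8
A -> (C | A) = 7/8 -> 7/8 = 1
~(A -> (C | A)) = ~1 = 0
(((B | C) | C) | (A | (B <-> A))) -> ~(A -> (C | A)) = 7/8 -> 0 = 1/8
A -> A = 7/8 -> 7/8 = 1
C <-> (A -> A) = 3/4 <-> 1 = 3/4
~A = ~7/8 = 1/8
~A -> B = 1/8 -> 3/4 = 1
~A = ~7/8 = 1/8
(~A -> B) <-> ~A = 1 <-> 1/8 = 1/8
(C <-> (A -> A)) <-> ((~A -> B) <-> ~A) = 3/4 <-> 1/8 = 3/8
((((B | C) | C) | (A | (B <-> A))) -> ~(A -> (C | A))) <-> ((C <-> (A -> A)) <-> ((~A -> B) <-> ~A)) = 1/8 <-> 3/8 = 3/4
C <-> C = 3/4 <-> 3/4 = 1
~A = ~7/8 = 1/8
(C <-> C) <-> ~A = 1 <-> 1/8 = 1/8
~A = ~7/8 = 1/8
~A <-> B = 1/8 <-> 3/4 = 3/8
C | C = 3/4 | 3/4 = 3/4
(C | C) <-> A = 3/4 <-> 7/8 = 7/8
(~A <-> B) -> ((C | C) <-> A) = 3/8 -> 7/8 = 1
((C <-> C) <-> ~A) | ((~A <-> B) -> ((C | C) <-> A)) = 1/8 | 1 = 1
A -> C = 7/8 -> 3/4 = 7/8
B | (A -> C) = 3/4 | 7/8 = 7/8
~(B | (A -> C)) = ~7/8 = 1/8
(((C <-> C) <-> ~A) | ((~A <-> B) -> ((C | C) <-> A))) <-> ~(B | (A -> C)) = 1 <-> 1/8 = 1/8
(((((B | C) | C) | (A | (B <-> A))) -> ~(A -> (C | A))) <-> ((C <-> (A -> A)) <-> ((~A -> B) <-> ~A))) | ((((C <-> C) <-> ~A) | ((~A <-> B) -> ((C | C) <-> A))) <-> ~(B | (A -> C))) = 3/4 | 1/8 = 3/4

3/4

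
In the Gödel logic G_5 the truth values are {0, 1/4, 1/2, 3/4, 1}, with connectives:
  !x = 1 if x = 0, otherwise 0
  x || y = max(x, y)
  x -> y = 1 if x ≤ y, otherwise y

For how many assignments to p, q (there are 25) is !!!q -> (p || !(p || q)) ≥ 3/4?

value 1: 22 assignments (counts)
value 3/4: 1 assignment (counts)
value 1/2: 1 assignment
value 1/4: 1 assignment
So 23 of the 25 assignments meet the threshold.

23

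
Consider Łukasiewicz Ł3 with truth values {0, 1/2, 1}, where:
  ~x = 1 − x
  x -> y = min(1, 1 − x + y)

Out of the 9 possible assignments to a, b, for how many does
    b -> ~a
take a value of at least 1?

a = 0, b = 0 ↦ 1  ≥
a = 0, b = 1/2 ↦ 1  ≥
a = 0, b = 1 ↦ 1  ≥
a = 1/2, b = 0 ↦ 1  ≥
a = 1/2, b = 1/2 ↦ 1  ≥
a = 1/2, b = 1 ↦ 1/2  <
a = 1, b = 0 ↦ 1  ≥
a = 1, b = 1/2 ↦ 1/2  <
a = 1, b = 1 ↦ 0  <
So 6 of the 9 assignments meet the threshold.

6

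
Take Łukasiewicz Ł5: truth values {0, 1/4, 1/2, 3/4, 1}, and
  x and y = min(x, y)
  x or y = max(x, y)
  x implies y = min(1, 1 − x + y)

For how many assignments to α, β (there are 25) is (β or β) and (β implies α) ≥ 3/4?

5

value 1: 1 assignment (counts)
value 3/4: 4 assignments (counts)
value 1/2: 7 assignments
value 1/4: 7 assignments
value 0: 6 assignments
So 5 of the 25 assignments meet the threshold.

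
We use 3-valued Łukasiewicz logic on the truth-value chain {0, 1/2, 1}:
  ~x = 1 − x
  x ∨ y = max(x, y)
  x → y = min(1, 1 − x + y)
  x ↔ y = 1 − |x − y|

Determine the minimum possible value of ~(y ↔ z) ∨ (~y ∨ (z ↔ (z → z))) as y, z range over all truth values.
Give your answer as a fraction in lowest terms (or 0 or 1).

1/2

Take y = 1/2, z = 0:
y ↔ z = 1/2 ↔ 0 = 1/2
~(y ↔ z) = ~1/2 = 1/2
~y = ~1/2 = 1/2
z → z = 0 → 0 = 1
z ↔ (z → z) = 0 ↔ 1 = 0
~y ∨ (z ↔ (z → z)) = 1/2 ∨ 0 = 1/2
~(y ↔ z) ∨ (~y ∨ (z ↔ (z → z))) = 1/2 ∨ 1/2 = 1/2
No assignment yields a value below 1/2, so this is the minimum.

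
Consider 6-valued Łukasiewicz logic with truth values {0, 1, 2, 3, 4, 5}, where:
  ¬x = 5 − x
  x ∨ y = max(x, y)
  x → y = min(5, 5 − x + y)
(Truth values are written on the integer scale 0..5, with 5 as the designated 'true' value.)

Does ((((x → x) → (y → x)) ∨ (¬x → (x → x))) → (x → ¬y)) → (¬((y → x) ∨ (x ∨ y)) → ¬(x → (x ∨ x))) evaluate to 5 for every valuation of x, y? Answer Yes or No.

No

Counterexample: take x = 0, y = 1.
x → x = 0 → 0 = 5
y → x = 1 → 0 = 4
(x → x) → (y → x) = 5 → 4 = 4
¬x = ¬0 = 5
x → x = 0 → 0 = 5
¬x → (x → x) = 5 → 5 = 5
((x → x) → (y → x)) ∨ (¬x → (x → x)) = 4 ∨ 5 = 5
¬y = ¬1 = 4
x → ¬y = 0 → 4 = 5
(((x → x) → (y → x)) ∨ (¬x → (x → x))) → (x → ¬y) = 5 → 5 = 5
y → x = 1 → 0 = 4
x ∨ y = 0 ∨ 1 = 1
(y → x) ∨ (x ∨ y) = 4 ∨ 1 = 4
¬((y → x) ∨ (x ∨ y)) = ¬4 = 1
x ∨ x = 0 ∨ 0 = 0
x → (x ∨ x) = 0 → 0 = 5
¬(x → (x ∨ x)) = ¬5 = 0
¬((y → x) ∨ (x ∨ y)) → ¬(x → (x ∨ x)) = 1 → 0 = 4
((((x → x) → (y → x)) ∨ (¬x → (x → x))) → (x → ¬y)) → (¬((y → x) ∨ (x ∨ y)) → ¬(x → (x ∨ x))) = 5 → 4 = 4
This gives 4 ≠ 5.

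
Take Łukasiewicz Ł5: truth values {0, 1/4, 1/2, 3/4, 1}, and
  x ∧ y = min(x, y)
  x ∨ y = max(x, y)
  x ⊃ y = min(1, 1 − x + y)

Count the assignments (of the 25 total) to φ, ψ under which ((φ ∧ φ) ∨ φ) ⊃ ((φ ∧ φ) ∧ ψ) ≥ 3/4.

value 1: 15 assignments (counts)
value 3/4: 4 assignments (counts)
value 1/2: 3 assignments
value 1/4: 2 assignments
value 0: 1 assignment
So 19 of the 25 assignments meet the threshold.

19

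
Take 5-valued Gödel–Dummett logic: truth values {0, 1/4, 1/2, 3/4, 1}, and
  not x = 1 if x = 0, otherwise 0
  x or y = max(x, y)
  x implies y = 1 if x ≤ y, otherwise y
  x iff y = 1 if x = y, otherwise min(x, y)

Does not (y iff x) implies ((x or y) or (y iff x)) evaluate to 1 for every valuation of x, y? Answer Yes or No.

Counterexample: take x = 0, y = 1/4.
y iff x = 1/4 iff 0 = 0
not (y iff x) = not 0 = 1
x or y = 0 or 1/4 = 1/4
(x or y) or (y iff x) = 1/4 or 0 = 1/4
not (y iff x) implies ((x or y) or (y iff x)) = 1 implies 1/4 = 1/4
This gives 1/4 ≠ 1.

No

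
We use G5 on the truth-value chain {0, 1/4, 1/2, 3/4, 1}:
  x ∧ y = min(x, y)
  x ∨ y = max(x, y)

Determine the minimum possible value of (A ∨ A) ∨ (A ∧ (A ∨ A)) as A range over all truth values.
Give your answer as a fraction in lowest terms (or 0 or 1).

Take A = 0:
A ∨ A = 0 ∨ 0 = 0
A ∨ A = 0 ∨ 0 = 0
A ∧ (A ∨ A) = 0 ∧ 0 = 0
(A ∨ A) ∨ (A ∧ (A ∨ A)) = 0 ∨ 0 = 0
No assignment yields a value below 0, so this is the minimum.

0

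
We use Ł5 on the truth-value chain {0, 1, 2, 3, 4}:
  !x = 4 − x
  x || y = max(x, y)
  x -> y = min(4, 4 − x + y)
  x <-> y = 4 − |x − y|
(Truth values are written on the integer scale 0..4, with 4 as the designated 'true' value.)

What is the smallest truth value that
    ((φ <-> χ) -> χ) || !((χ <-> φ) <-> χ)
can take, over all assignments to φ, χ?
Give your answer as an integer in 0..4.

2

Take φ = 0, χ = 1:
φ <-> χ = 0 <-> 1 = 3
(φ <-> χ) -> χ = 3 -> 1 = 2
χ <-> φ = 1 <-> 0 = 3
(χ <-> φ) <-> χ = 3 <-> 1 = 2
!((χ <-> φ) <-> χ) = !2 = 2
((φ <-> χ) -> χ) || !((χ <-> φ) <-> χ) = 2 || 2 = 2
No assignment yields a value below 2, so this is the minimum.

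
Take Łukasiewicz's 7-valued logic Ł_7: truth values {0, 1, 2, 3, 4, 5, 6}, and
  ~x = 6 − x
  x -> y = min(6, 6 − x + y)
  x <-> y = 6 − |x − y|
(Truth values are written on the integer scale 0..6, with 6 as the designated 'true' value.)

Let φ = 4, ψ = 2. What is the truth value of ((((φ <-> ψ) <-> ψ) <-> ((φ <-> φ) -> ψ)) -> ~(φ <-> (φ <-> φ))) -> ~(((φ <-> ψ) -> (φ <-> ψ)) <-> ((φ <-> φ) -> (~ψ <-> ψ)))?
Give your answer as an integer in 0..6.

4

φ <-> ψ = 4 <-> 2 = 4
(φ <-> ψ) <-> ψ = 4 <-> 2 = 4
φ <-> φ = 4 <-> 4 = 6
(φ <-> φ) -> ψ = 6 -> 2 = 2
((φ <-> ψ) <-> ψ) <-> ((φ <-> φ) -> ψ) = 4 <-> 2 = 4
φ <-> φ = 4 <-> 4 = 6
φ <-> (φ <-> φ) = 4 <-> 6 = 4
~(φ <-> (φ <-> φ)) = ~4 = 2
(((φ <-> ψ) <-> ψ) <-> ((φ <-> φ) -> ψ)) -> ~(φ <-> (φ <-> φ)) = 4 -> 2 = 4
φ <-> ψ = 4 <-> 2 = 4
φ <-> ψ = 4 <-> 2 = 4
(φ <-> ψ) -> (φ <-> ψ) = 4 -> 4 = 6
φ <-> φ = 4 <-> 4 = 6
~ψ = ~2 = 4
~ψ <-> ψ = 4 <-> 2 = 4
(φ <-> φ) -> (~ψ <-> ψ) = 6 -> 4 = 4
((φ <-> ψ) -> (φ <-> ψ)) <-> ((φ <-> φ) -> (~ψ <-> ψ)) = 6 <-> 4 = 4
~(((φ <-> ψ) -> (φ <-> ψ)) <-> ((φ <-> φ) -> (~ψ <-> ψ))) = ~4 = 2
((((φ <-> ψ) <-> ψ) <-> ((φ <-> φ) -> ψ)) -> ~(φ <-> (φ <-> φ))) -> ~(((φ <-> ψ) -> (φ <-> ψ)) <-> ((φ <-> φ) -> (~ψ <-> ψ))) = 4 -> 2 = 4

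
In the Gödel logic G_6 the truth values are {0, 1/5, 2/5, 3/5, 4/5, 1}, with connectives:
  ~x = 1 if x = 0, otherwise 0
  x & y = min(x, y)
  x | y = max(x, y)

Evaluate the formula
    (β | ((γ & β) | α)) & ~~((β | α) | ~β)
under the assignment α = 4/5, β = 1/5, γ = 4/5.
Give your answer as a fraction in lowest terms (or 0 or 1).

4/5

γ & β = 4/5 & 1/5 = 1/5
(γ & β) | α = 1/5 | 4/5 = 4/5
β | ((γ & β) | α) = 1/5 | 4/5 = 4/5
β | α = 1/5 | 4/5 = 4/5
~β = ~1/5 = 0
(β | α) | ~β = 4/5 | 0 = 4/5
~((β | α) | ~β) = ~4/5 = 0
~~((β | α) | ~β) = ~0 = 1
(β | ((γ & β) | α)) & ~~((β | α) | ~β) = 4/5 & 1 = 4/5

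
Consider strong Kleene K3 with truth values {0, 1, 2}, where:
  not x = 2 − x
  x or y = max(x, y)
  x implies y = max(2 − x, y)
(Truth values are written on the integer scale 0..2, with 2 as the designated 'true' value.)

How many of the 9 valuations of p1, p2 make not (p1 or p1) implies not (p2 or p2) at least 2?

5

p1 = 0, p2 = 0 ↦ 2  ≥
p1 = 0, p2 = 1 ↦ 1  <
p1 = 0, p2 = 2 ↦ 0  <
p1 = 1, p2 = 0 ↦ 2  ≥
p1 = 1, p2 = 1 ↦ 1  <
p1 = 1, p2 = 2 ↦ 1  <
p1 = 2, p2 = 0 ↦ 2  ≥
p1 = 2, p2 = 1 ↦ 2  ≥
p1 = 2, p2 = 2 ↦ 2  ≥
So 5 of the 9 assignments meet the threshold.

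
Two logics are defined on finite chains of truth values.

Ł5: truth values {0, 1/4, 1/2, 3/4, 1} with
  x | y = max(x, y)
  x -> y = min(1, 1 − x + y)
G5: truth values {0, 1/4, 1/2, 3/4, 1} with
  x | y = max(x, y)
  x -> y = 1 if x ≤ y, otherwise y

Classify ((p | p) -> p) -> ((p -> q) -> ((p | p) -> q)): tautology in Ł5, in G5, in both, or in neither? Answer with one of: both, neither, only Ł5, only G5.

both

In Ł5: every assignment gives 1 — tautology.
In G5: every assignment gives 1 — tautology.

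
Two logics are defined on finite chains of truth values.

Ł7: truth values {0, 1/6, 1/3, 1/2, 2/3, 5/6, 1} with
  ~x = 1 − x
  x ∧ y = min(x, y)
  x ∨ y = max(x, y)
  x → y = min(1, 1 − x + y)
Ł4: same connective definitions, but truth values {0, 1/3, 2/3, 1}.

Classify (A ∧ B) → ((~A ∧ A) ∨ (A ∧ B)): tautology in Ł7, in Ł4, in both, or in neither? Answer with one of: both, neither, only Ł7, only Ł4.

both

In Ł7: every assignment gives 1 — tautology.
In Ł4: every assignment gives 1 — tautology.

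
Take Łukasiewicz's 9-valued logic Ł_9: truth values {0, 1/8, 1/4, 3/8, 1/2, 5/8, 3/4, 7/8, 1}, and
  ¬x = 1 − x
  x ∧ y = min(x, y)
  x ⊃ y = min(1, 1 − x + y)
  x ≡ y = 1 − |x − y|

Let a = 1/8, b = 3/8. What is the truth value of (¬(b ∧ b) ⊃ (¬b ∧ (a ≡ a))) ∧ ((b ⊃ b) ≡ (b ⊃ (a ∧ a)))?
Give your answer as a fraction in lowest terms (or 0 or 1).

b ∧ b = 3/8 ∧ 3/8 = 3/8
¬(b ∧ b) = ¬3/8 = 5/8
¬b = ¬3/8 = 5/8
a ≡ a = 1/8 ≡ 1/8 = 1
¬b ∧ (a ≡ a) = 5/8 ∧ 1 = 5/8
¬(b ∧ b) ⊃ (¬b ∧ (a ≡ a)) = 5/8 ⊃ 5/8 = 1
b ⊃ b = 3/8 ⊃ 3/8 = 1
a ∧ a = 1/8 ∧ 1/8 = 1/8
b ⊃ (a ∧ a) = 3/8 ⊃ 1/8 = 3/4
(b ⊃ b) ≡ (b ⊃ (a ∧ a)) = 1 ≡ 3/4 = 3/4
(¬(b ∧ b) ⊃ (¬b ∧ (a ≡ a))) ∧ ((b ⊃ b) ≡ (b ⊃ (a ∧ a))) = 1 ∧ 3/4 = 3/4

3/4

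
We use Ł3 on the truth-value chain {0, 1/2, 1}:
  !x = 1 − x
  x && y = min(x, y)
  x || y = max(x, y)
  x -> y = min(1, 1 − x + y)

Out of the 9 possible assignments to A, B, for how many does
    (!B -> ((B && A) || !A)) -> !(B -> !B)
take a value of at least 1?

4

A = 0, B = 0 ↦ 0  <
A = 0, B = 1/2 ↦ 0  <
A = 0, B = 1 ↦ 1  ≥
A = 1/2, B = 0 ↦ 1/2  <
A = 1/2, B = 1/2 ↦ 0  <
A = 1/2, B = 1 ↦ 1  ≥
A = 1, B = 0 ↦ 1  ≥
A = 1, B = 1/2 ↦ 0  <
A = 1, B = 1 ↦ 1  ≥
So 4 of the 9 assignments meet the threshold.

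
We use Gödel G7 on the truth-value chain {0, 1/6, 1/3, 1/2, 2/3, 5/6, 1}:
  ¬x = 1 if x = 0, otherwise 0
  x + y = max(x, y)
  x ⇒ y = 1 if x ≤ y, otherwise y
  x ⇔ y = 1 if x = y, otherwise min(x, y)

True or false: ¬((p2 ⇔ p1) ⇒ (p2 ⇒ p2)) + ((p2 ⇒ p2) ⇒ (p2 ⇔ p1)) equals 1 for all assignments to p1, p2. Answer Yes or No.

No

Counterexample: take p1 = 0, p2 = 1/6.
p2 ⇔ p1 = 1/6 ⇔ 0 = 0
p2 ⇒ p2 = 1/6 ⇒ 1/6 = 1
(p2 ⇔ p1) ⇒ (p2 ⇒ p2) = 0 ⇒ 1 = 1
¬((p2 ⇔ p1) ⇒ (p2 ⇒ p2)) = ¬1 = 0
(p2 ⇒ p2) ⇒ (p2 ⇔ p1) = 1 ⇒ 0 = 0
¬((p2 ⇔ p1) ⇒ (p2 ⇒ p2)) + ((p2 ⇒ p2) ⇒ (p2 ⇔ p1)) = 0 + 0 = 0
This gives 0 ≠ 1.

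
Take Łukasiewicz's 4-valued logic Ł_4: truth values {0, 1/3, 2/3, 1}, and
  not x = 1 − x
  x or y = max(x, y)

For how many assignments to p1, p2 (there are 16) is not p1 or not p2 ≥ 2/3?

p1 = 0, p2 = 0 ↦ 1  ≥
p1 = 0, p2 = 1/3 ↦ 1  ≥
p1 = 0, p2 = 2/3 ↦ 1  ≥
p1 = 0, p2 = 1 ↦ 1  ≥
p1 = 1/3, p2 = 0 ↦ 1  ≥
p1 = 1/3, p2 = 1/3 ↦ 2/3  ≥
p1 = 1/3, p2 = 2/3 ↦ 2/3  ≥
p1 = 1/3, p2 = 1 ↦ 2/3  ≥
p1 = 2/3, p2 = 0 ↦ 1  ≥
p1 = 2/3, p2 = 1/3 ↦ 2/3  ≥
p1 = 2/3, p2 = 2/3 ↦ 1/3  <
p1 = 2/3, p2 = 1 ↦ 1/3  <
p1 = 1, p2 = 0 ↦ 1  ≥
p1 = 1, p2 = 1/3 ↦ 2/3  ≥
p1 = 1, p2 = 2/3 ↦ 1/3  <
p1 = 1, p2 = 1 ↦ 0  <
So 12 of the 16 assignments meet the threshold.

12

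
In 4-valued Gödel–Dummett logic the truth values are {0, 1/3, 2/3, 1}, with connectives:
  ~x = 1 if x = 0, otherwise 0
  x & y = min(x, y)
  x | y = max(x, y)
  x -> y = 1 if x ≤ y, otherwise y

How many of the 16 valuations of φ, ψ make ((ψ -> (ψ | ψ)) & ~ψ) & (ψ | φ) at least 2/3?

φ = 0, ψ = 0 ↦ 0  <
φ = 0, ψ = 1/3 ↦ 0  <
φ = 0, ψ = 2/3 ↦ 0  <
φ = 0, ψ = 1 ↦ 0  <
φ = 1/3, ψ = 0 ↦ 1/3  <
φ = 1/3, ψ = 1/3 ↦ 0  <
φ = 1/3, ψ = 2/3 ↦ 0  <
φ = 1/3, ψ = 1 ↦ 0  <
φ = 2/3, ψ = 0 ↦ 2/3  ≥
φ = 2/3, ψ = 1/3 ↦ 0  <
φ = 2/3, ψ = 2/3 ↦ 0  <
φ = 2/3, ψ = 1 ↦ 0  <
φ = 1, ψ = 0 ↦ 1  ≥
φ = 1, ψ = 1/3 ↦ 0  <
φ = 1, ψ = 2/3 ↦ 0  <
φ = 1, ψ = 1 ↦ 0  <
So 2 of the 16 assignments meet the threshold.

2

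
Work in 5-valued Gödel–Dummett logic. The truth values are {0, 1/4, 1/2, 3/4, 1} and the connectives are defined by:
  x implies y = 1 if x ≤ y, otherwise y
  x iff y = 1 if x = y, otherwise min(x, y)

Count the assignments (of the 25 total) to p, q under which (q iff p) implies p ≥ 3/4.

22

value 1: 21 assignments (counts)
value 3/4: 1 assignment (counts)
value 1/2: 1 assignment
value 1/4: 1 assignment
value 0: 1 assignment
So 22 of the 25 assignments meet the threshold.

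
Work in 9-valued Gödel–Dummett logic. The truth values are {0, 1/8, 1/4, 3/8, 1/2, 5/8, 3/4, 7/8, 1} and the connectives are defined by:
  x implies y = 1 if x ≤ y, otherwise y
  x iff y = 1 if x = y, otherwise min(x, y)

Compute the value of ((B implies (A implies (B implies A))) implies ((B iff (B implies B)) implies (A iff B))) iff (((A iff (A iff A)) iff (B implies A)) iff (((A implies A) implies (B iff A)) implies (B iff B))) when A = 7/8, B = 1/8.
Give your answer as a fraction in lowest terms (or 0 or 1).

B implies A = 1/8 implies 7/8 = 1
A implies (B implies A) = 7/8 implies 1 = 1
B implies (A implies (B implies A)) = 1/8 implies 1 = 1
B implies B = 1/8 implies 1/8 = 1
B iff (B implies B) = 1/8 iff 1 = 1/8
A iff B = 7/8 iff 1/8 = 1/8
(B iff (B implies B)) implies (A iff B) = 1/8 implies 1/8 = 1
(B implies (A implies (B implies A))) implies ((B iff (B implies B)) implies (A iff B)) = 1 implies 1 = 1
A iff A = 7/8 iff 7/8 = 1
A iff (A iff A) = 7/8 iff 1 = 7/8
B implies A = 1/8 implies 7/8 = 1
(A iff (A iff A)) iff (B implies A) = 7/8 iff 1 = 7/8
A implies A = 7/8 implies 7/8 = 1
B iff A = 1/8 iff 7/8 = 1/8
(A implies A) implies (B iff A) = 1 implies 1/8 = 1/8
B iff B = 1/8 iff 1/8 = 1
((A implies A) implies (B iff A)) implies (B iff B) = 1/8 implies 1 = 1
((A iff (A iff A)) iff (B implies A)) iff (((A implies A) implies (B iff A)) implies (B iff B)) = 7/8 iff 1 = 7/8
((B implies (A implies (B implies A))) implies ((B iff (B implies B)) implies (A iff B))) iff (((A iff (A iff A)) iff (B implies A)) iff (((A implies A) implies (B iff A)) implies (B iff B))) = 1 iff 7/8 = 7/8

7/8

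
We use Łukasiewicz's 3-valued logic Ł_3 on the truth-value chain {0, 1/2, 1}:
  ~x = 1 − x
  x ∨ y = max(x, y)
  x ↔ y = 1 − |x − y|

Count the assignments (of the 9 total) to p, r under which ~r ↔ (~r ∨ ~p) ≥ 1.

p = 0, r = 0 ↦ 1  ≥
p = 0, r = 1/2 ↦ 1/2  <
p = 0, r = 1 ↦ 0  <
p = 1/2, r = 0 ↦ 1  ≥
p = 1/2, r = 1/2 ↦ 1  ≥
p = 1/2, r = 1 ↦ 1/2  <
p = 1, r = 0 ↦ 1  ≥
p = 1, r = 1/2 ↦ 1  ≥
p = 1, r = 1 ↦ 1  ≥
So 6 of the 9 assignments meet the threshold.

6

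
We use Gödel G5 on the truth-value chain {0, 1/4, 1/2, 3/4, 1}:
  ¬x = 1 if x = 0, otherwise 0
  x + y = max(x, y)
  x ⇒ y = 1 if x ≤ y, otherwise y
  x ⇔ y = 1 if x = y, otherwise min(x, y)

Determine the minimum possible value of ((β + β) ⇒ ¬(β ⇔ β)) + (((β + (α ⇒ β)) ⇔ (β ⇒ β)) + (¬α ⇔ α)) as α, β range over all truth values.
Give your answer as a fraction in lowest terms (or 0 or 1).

1/4

Take α = 1/2, β = 1/4:
β + β = 1/4 + 1/4 = 1/4
β ⇔ β = 1/4 ⇔ 1/4 = 1
¬(β ⇔ β) = ¬1 = 0
(β + β) ⇒ ¬(β ⇔ β) = 1/4 ⇒ 0 = 0
α ⇒ β = 1/2 ⇒ 1/4 = 1/4
β + (α ⇒ β) = 1/4 + 1/4 = 1/4
β ⇒ β = 1/4 ⇒ 1/4 = 1
(β + (α ⇒ β)) ⇔ (β ⇒ β) = 1/4 ⇔ 1 = 1/4
¬α = ¬1/2 = 0
¬α ⇔ α = 0 ⇔ 1/2 = 0
((β + (α ⇒ β)) ⇔ (β ⇒ β)) + (¬α ⇔ α) = 1/4 + 0 = 1/4
((β + β) ⇒ ¬(β ⇔ β)) + (((β + (α ⇒ β)) ⇔ (β ⇒ β)) + (¬α ⇔ α)) = 0 + 1/4 = 1/4
No assignment yields a value below 1/4, so this is the minimum.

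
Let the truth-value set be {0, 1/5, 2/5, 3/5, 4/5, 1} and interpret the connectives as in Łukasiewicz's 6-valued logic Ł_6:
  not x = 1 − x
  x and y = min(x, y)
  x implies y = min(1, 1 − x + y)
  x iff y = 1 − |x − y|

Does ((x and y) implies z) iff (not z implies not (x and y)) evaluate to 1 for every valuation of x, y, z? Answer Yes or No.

Yes

At x = 2/5, y = 4/5, z = 1, for instance:
x and y = 2/5 and 4/5 = 2/5
(x and y) implies z = 2/5 implies 1 = 1
not z = not 1 = 0
not (x and y) = not 2/5 = 3/5
not z implies not (x and y) = 0 implies 3/5 = 1
((x and y) implies z) iff (not z implies not (x and y)) = 1 iff 1 = 1
and checking the remaining 215 assignments likewise gives ≥ 1 in every case.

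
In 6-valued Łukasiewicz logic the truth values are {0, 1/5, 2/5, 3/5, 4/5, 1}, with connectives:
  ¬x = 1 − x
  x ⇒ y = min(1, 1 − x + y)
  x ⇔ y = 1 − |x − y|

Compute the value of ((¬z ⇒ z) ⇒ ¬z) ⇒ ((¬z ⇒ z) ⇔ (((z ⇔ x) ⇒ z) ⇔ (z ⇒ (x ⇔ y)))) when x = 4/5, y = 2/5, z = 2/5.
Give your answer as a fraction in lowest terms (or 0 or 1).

1

¬z = ¬2/5 = 3/5
¬z ⇒ z = 3/5 ⇒ 2/5 = 4/5
¬z = ¬2/5 = 3/5
(¬z ⇒ z) ⇒ ¬z = 4/5 ⇒ 3/5 = 4/5
¬z = ¬2/5 = 3/5
¬z ⇒ z = 3/5 ⇒ 2/5 = 4/5
z ⇔ x = 2/5 ⇔ 4/5 = 3/5
(z ⇔ x) ⇒ z = 3/5 ⇒ 2/5 = 4/5
x ⇔ y = 4/5 ⇔ 2/5 = 3/5
z ⇒ (x ⇔ y) = 2/5 ⇒ 3/5 = 1
((z ⇔ x) ⇒ z) ⇔ (z ⇒ (x ⇔ y)) = 4/5 ⇔ 1 = 4/5
(¬z ⇒ z) ⇔ (((z ⇔ x) ⇒ z) ⇔ (z ⇒ (x ⇔ y))) = 4/5 ⇔ 4/5 = 1
((¬z ⇒ z) ⇒ ¬z) ⇒ ((¬z ⇒ z) ⇔ (((z ⇔ x) ⇒ z) ⇔ (z ⇒ (x ⇔ y)))) = 4/5 ⇒ 1 = 1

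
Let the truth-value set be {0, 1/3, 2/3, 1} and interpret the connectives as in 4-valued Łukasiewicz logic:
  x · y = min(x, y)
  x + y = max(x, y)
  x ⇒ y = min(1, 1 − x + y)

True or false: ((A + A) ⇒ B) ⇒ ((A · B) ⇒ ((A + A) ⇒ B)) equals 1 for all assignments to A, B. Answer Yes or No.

Yes

A = 0, B = 0 ↦ 1
A = 0, B = 1/3 ↦ 1
A = 0, B = 2/3 ↦ 1
A = 0, B = 1 ↦ 1
A = 1/3, B = 0 ↦ 1
A = 1/3, B = 1/3 ↦ 1
A = 1/3, B = 2/3 ↦ 1
A = 1/3, B = 1 ↦ 1
A = 2/3, B = 0 ↦ 1
A = 2/3, B = 1/3 ↦ 1
A = 2/3, B = 2/3 ↦ 1
A = 2/3, B = 1 ↦ 1
A = 1, B = 0 ↦ 1
A = 1, B = 1/3 ↦ 1
A = 1, B = 2/3 ↦ 1
A = 1, B = 1 ↦ 1
Every assignment gives a value ≥ 1.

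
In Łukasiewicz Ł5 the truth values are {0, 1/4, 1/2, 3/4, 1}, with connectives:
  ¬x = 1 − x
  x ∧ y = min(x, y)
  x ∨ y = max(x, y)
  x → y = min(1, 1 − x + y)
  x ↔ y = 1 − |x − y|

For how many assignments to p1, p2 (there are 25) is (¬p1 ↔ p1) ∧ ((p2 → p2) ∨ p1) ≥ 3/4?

value 1: 5 assignments (counts)
value 1/2: 10 assignments
value 0: 10 assignments
So 5 of the 25 assignments meet the threshold.

5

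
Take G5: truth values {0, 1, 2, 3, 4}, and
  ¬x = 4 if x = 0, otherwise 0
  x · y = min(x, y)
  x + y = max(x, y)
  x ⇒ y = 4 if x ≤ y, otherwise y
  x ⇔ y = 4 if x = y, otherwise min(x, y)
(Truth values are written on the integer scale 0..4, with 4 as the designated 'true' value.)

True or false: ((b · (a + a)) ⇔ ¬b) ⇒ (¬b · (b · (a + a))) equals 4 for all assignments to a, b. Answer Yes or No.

Counterexample: take a = 0, b = 1.
a + a = 0 + 0 = 0
b · (a + a) = 1 · 0 = 0
¬b = ¬1 = 0
(b · (a + a)) ⇔ ¬b = 0 ⇔ 0 = 4
¬b = ¬1 = 0
a + a = 0 + 0 = 0
b · (a + a) = 1 · 0 = 0
¬b · (b · (a + a)) = 0 · 0 = 0
((b · (a + a)) ⇔ ¬b) ⇒ (¬b · (b · (a + a))) = 4 ⇒ 0 = 0
This gives 0 ≠ 4.

No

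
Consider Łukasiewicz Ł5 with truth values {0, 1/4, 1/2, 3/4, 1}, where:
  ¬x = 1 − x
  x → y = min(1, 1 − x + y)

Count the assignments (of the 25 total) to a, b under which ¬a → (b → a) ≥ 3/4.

value 1: 19 assignments (counts)
value 3/4: 2 assignments (counts)
value 1/2: 2 assignments
value 1/4: 1 assignment
value 0: 1 assignment
So 21 of the 25 assignments meet the threshold.

21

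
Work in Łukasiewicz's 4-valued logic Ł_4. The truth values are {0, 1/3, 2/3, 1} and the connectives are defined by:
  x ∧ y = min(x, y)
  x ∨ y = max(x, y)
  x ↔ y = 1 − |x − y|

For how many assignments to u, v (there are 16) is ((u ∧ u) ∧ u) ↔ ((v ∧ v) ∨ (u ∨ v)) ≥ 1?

u = 0, v = 0 ↦ 1  ≥
u = 0, v = 1/3 ↦ 2/3  <
u = 0, v = 2/3 ↦ 1/3  <
u = 0, v = 1 ↦ 0  <
u = 1/3, v = 0 ↦ 1  ≥
u = 1/3, v = 1/3 ↦ 1  ≥
u = 1/3, v = 2/3 ↦ 2/3  <
u = 1/3, v = 1 ↦ 1/3  <
u = 2/3, v = 0 ↦ 1  ≥
u = 2/3, v = 1/3 ↦ 1  ≥
u = 2/3, v = 2/3 ↦ 1  ≥
u = 2/3, v = 1 ↦ 2/3  <
u = 1, v = 0 ↦ 1  ≥
u = 1, v = 1/3 ↦ 1  ≥
u = 1, v = 2/3 ↦ 1  ≥
u = 1, v = 1 ↦ 1  ≥
So 10 of the 16 assignments meet the threshold.

10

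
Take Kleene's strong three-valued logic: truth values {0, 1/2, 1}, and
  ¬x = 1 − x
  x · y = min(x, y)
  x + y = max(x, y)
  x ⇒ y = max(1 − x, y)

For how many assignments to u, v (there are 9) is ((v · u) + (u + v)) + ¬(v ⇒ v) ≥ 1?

5

u = 0, v = 0 ↦ 0  <
u = 0, v = 1/2 ↦ 1/2  <
u = 0, v = 1 ↦ 1  ≥
u = 1/2, v = 0 ↦ 1/2  <
u = 1/2, v = 1/2 ↦ 1/2  <
u = 1/2, v = 1 ↦ 1  ≥
u = 1, v = 0 ↦ 1  ≥
u = 1, v = 1/2 ↦ 1  ≥
u = 1, v = 1 ↦ 1  ≥
So 5 of the 9 assignments meet the threshold.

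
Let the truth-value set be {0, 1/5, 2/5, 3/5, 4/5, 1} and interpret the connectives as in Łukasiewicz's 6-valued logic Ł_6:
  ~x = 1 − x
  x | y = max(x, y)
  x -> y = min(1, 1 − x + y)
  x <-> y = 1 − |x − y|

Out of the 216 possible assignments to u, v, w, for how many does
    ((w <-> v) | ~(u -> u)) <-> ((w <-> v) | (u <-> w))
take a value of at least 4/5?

value 1: 132 assignments (counts)
value 4/5: 38 assignments (counts)
value 3/5: 24 assignments
value 2/5: 14 assignments
value 1/5: 6 assignments
value 0: 2 assignments
So 170 of the 216 assignments meet the threshold.

170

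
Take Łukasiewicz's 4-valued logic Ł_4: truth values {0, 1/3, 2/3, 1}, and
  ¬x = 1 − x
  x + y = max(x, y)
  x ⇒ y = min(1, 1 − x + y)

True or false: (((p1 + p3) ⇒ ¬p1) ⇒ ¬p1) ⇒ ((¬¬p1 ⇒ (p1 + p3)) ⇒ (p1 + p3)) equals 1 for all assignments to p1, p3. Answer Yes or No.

Counterexample: take p1 = 0, p3 = 0.
p1 + p3 = 0 + 0 = 0
¬p1 = ¬0 = 1
(p1 + p3) ⇒ ¬p1 = 0 ⇒ 1 = 1
¬p1 = ¬0 = 1
((p1 + p3) ⇒ ¬p1) ⇒ ¬p1 = 1 ⇒ 1 = 1
¬p1 = ¬0 = 1
¬¬p1 = ¬1 = 0
p1 + p3 = 0 + 0 = 0
¬¬p1 ⇒ (p1 + p3) = 0 ⇒ 0 = 1
p1 + p3 = 0 + 0 = 0
(¬¬p1 ⇒ (p1 + p3)) ⇒ (p1 + p3) = 1 ⇒ 0 = 0
(((p1 + p3) ⇒ ¬p1) ⇒ ¬p1) ⇒ ((¬¬p1 ⇒ (p1 + p3)) ⇒ (p1 + p3)) = 1 ⇒ 0 = 0
This gives 0 ≠ 1.

No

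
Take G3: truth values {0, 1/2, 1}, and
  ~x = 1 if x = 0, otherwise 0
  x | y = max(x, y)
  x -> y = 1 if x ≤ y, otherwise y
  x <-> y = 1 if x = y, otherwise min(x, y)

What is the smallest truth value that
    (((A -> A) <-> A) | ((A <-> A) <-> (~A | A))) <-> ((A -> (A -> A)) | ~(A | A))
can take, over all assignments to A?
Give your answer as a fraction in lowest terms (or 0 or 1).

1/2

Take A = 1/2:
A -> A = 1/2 -> 1/2 = 1
(A -> A) <-> A = 1 <-> 1/2 = 1/2
A <-> A = 1/2 <-> 1/2 = 1
~A = ~1/2 = 0
~A | A = 0 | 1/2 = 1/2
(A <-> A) <-> (~A | A) = 1 <-> 1/2 = 1/2
((A -> A) <-> A) | ((A <-> A) <-> (~A | A)) = 1/2 | 1/2 = 1/2
A -> A = 1/2 -> 1/2 = 1
A -> (A -> A) = 1/2 -> 1 = 1
A | A = 1/2 | 1/2 = 1/2
~(A | A) = ~1/2 = 0
(A -> (A -> A)) | ~(A | A) = 1 | 0 = 1
(((A -> A) <-> A) | ((A <-> A) <-> (~A | A))) <-> ((A -> (A -> A)) | ~(A | A)) = 1/2 <-> 1 = 1/2
No assignment yields a value below 1/2, so this is the minimum.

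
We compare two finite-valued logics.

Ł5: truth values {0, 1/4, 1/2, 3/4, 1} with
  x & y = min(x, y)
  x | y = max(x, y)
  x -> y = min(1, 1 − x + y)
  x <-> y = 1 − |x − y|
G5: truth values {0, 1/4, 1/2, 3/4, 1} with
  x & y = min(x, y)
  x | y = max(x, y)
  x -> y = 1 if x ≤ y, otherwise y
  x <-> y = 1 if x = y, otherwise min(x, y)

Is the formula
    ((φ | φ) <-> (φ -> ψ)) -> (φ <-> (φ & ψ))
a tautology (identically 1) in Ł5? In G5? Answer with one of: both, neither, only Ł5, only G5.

only G5

In Ł5: at φ = 1/2, ψ = 0 the value is 1/2 — not a tautology.
In G5: every assignment gives 1 — tautology.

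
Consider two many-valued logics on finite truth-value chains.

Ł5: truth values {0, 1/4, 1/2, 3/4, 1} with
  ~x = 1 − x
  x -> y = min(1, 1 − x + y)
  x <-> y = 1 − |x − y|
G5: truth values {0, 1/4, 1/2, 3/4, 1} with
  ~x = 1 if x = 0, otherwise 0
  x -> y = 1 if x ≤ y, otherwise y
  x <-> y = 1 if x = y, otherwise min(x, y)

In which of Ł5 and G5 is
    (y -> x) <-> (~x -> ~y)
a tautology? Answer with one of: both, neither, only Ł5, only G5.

only Ł5

In Ł5: every assignment gives 1 — tautology.
In G5: at x = 1/4, y = 1/2 the value is 1/4 — not a tautology.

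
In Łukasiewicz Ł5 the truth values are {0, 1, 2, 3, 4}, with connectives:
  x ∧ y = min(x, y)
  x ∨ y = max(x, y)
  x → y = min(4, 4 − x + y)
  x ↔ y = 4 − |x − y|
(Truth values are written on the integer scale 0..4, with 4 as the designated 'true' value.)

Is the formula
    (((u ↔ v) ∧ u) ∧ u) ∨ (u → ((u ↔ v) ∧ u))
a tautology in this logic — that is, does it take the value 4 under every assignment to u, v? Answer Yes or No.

Counterexample: take u = 3, v = 0.
u ↔ v = 3 ↔ 0 = 1
(u ↔ v) ∧ u = 1 ∧ 3 = 1
((u ↔ v) ∧ u) ∧ u = 1 ∧ 3 = 1
u ↔ v = 3 ↔ 0 = 1
(u ↔ v) ∧ u = 1 ∧ 3 = 1
u → ((u ↔ v) ∧ u) = 3 → 1 = 2
(((u ↔ v) ∧ u) ∧ u) ∨ (u → ((u ↔ v) ∧ u)) = 1 ∨ 2 = 2
This gives 2 ≠ 4.

No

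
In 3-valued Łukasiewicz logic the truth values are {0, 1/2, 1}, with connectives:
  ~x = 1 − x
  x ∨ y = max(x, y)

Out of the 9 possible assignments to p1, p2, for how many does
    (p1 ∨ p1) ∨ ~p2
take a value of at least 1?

p1 = 0, p2 = 0 ↦ 1  ≥
p1 = 0, p2 = 1/2 ↦ 1/2  <
p1 = 0, p2 = 1 ↦ 0  <
p1 = 1/2, p2 = 0 ↦ 1  ≥
p1 = 1/2, p2 = 1/2 ↦ 1/2  <
p1 = 1/2, p2 = 1 ↦ 1/2  <
p1 = 1, p2 = 0 ↦ 1  ≥
p1 = 1, p2 = 1/2 ↦ 1  ≥
p1 = 1, p2 = 1 ↦ 1  ≥
So 5 of the 9 assignments meet the threshold.

5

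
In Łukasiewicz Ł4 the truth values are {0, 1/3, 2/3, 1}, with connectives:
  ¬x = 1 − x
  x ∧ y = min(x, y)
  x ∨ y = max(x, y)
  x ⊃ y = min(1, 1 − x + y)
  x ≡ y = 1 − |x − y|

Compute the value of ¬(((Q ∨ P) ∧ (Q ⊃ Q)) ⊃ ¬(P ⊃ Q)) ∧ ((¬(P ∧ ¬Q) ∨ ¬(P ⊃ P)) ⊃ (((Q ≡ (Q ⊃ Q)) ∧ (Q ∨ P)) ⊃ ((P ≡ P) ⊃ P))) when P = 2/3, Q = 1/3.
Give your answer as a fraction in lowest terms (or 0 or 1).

1/3

Q ∨ P = 1/3 ∨ 2/3 = 2/3
Q ⊃ Q = 1/3 ⊃ 1/3 = 1
(Q ∨ P) ∧ (Q ⊃ Q) = 2/3 ∧ 1 = 2/3
P ⊃ Q = 2/3 ⊃ 1/3 = 2/3
¬(P ⊃ Q) = ¬2/3 = 1/3
((Q ∨ P) ∧ (Q ⊃ Q)) ⊃ ¬(P ⊃ Q) = 2/3 ⊃ 1/3 = 2/3
¬(((Q ∨ P) ∧ (Q ⊃ Q)) ⊃ ¬(P ⊃ Q)) = ¬2/3 = 1/3
¬Q = ¬1/3 = 2/3
P ∧ ¬Q = 2/3 ∧ 2/3 = 2/3
¬(P ∧ ¬Q) = ¬2/3 = 1/3
P ⊃ P = 2/3 ⊃ 2/3 = 1
¬(P ⊃ P) = ¬1 = 0
¬(P ∧ ¬Q) ∨ ¬(P ⊃ P) = 1/3 ∨ 0 = 1/3
Q ⊃ Q = 1/3 ⊃ 1/3 = 1
Q ≡ (Q ⊃ Q) = 1/3 ≡ 1 = 1/3
Q ∨ P = 1/3 ∨ 2/3 = 2/3
(Q ≡ (Q ⊃ Q)) ∧ (Q ∨ P) = 1/3 ∧ 2/3 = 1/3
P ≡ P = 2/3 ≡ 2/3 = 1
(P ≡ P) ⊃ P = 1 ⊃ 2/3 = 2/3
((Q ≡ (Q ⊃ Q)) ∧ (Q ∨ P)) ⊃ ((P ≡ P) ⊃ P) = 1/3 ⊃ 2/3 = 1
(¬(P ∧ ¬Q) ∨ ¬(P ⊃ P)) ⊃ (((Q ≡ (Q ⊃ Q)) ∧ (Q ∨ P)) ⊃ ((P ≡ P) ⊃ P)) = 1/3 ⊃ 1 = 1
¬(((Q ∨ P) ∧ (Q ⊃ Q)) ⊃ ¬(P ⊃ Q)) ∧ ((¬(P ∧ ¬Q) ∨ ¬(P ⊃ P)) ⊃ (((Q ≡ (Q ⊃ Q)) ∧ (Q ∨ P)) ⊃ ((P ≡ P) ⊃ P))) = 1/3 ∧ 1 = 1/3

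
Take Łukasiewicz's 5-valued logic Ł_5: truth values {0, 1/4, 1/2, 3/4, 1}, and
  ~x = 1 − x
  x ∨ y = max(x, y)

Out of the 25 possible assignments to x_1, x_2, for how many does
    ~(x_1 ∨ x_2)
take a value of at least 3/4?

4

value 1: 1 assignment (counts)
value 3/4: 3 assignments (counts)
value 1/2: 5 assignments
value 1/4: 7 assignments
value 0: 9 assignments
So 4 of the 25 assignments meet the threshold.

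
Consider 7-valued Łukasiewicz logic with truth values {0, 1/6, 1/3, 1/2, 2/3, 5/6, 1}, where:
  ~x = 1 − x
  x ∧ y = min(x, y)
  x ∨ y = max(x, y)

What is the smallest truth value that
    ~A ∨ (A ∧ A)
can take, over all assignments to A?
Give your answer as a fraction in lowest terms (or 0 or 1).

Take A = 1/2:
~A = ~1/2 = 1/2
A ∧ A = 1/2 ∧ 1/2 = 1/2
~A ∨ (A ∧ A) = 1/2 ∨ 1/2 = 1/2
No assignment yields a value below 1/2, so this is the minimum.

1/2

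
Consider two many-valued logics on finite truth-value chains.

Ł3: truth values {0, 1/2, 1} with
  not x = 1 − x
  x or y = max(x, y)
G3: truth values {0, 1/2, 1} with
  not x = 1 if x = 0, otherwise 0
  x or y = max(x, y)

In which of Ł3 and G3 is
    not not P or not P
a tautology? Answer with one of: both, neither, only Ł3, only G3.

only G3

In Ł3: at P = 1/2 the value is 1/2 — not a tautology.
In G3: every assignment gives 1 — tautology.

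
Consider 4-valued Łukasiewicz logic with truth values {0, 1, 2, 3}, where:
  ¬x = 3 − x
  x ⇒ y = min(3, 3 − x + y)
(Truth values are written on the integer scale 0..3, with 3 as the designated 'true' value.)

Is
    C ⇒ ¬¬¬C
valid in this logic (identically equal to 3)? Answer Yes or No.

Counterexample: take C = 2.
¬C = ¬2 = 1
¬¬C = ¬1 = 2
¬¬¬C = ¬2 = 1
C ⇒ ¬¬¬C = 2 ⇒ 1 = 2
This gives 2 ≠ 3.

No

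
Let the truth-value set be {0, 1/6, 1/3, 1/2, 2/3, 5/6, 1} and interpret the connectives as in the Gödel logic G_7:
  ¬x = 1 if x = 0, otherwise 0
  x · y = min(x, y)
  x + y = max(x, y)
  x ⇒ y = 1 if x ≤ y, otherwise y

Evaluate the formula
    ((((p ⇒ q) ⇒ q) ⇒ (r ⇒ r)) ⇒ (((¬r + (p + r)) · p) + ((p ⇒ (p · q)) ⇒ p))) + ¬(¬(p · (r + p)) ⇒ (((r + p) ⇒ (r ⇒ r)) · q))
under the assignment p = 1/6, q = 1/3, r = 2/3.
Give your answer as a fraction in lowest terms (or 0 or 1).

p ⇒ q = 1/6 ⇒ 1/3 = 1
(p ⇒ q) ⇒ q = 1 ⇒ 1/3 = 1/3
r ⇒ r = 2/3 ⇒ 2/3 = 1
((p ⇒ q) ⇒ q) ⇒ (r ⇒ r) = 1/3 ⇒ 1 = 1
¬r = ¬2/3 = 0
p + r = 1/6 + 2/3 = 2/3
¬r + (p + r) = 0 + 2/3 = 2/3
(¬r + (p + r)) · p = 2/3 · 1/6 = 1/6
p · q = 1/6 · 1/3 = 1/6
p ⇒ (p · q) = 1/6 ⇒ 1/6 = 1
(p ⇒ (p · q)) ⇒ p = 1 ⇒ 1/6 = 1/6
((¬r + (p + r)) · p) + ((p ⇒ (p · q)) ⇒ p) = 1/6 + 1/6 = 1/6
(((p ⇒ q) ⇒ q) ⇒ (r ⇒ r)) ⇒ (((¬r + (p + r)) · p) + ((p ⇒ (p · q)) ⇒ p)) = 1 ⇒ 1/6 = 1/6
r + p = 2/3 + 1/6 = 2/3
p · (r + p) = 1/6 · 2/3 = 1/6
¬(p · (r + p)) = ¬1/6 = 0
r + p = 2/3 + 1/6 = 2/3
r ⇒ r = 2/3 ⇒ 2/3 = 1
(r + p) ⇒ (r ⇒ r) = 2/3 ⇒ 1 = 1
((r + p) ⇒ (r ⇒ r)) · q = 1 · 1/3 = 1/3
¬(p · (r + p)) ⇒ (((r + p) ⇒ (r ⇒ r)) · q) = 0 ⇒ 1/3 = 1
¬(¬(p · (r + p)) ⇒ (((r + p) ⇒ (r ⇒ r)) · q)) = ¬1 = 0
((((p ⇒ q) ⇒ q) ⇒ (r ⇒ r)) ⇒ (((¬r + (p + r)) · p) + ((p ⇒ (p · q)) ⇒ p))) + ¬(¬(p · (r + p)) ⇒ (((r + p) ⇒ (r ⇒ r)) · q)) = 1/6 + 0 = 1/6

1/6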